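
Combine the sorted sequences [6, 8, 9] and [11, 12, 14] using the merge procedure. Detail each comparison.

Merging process:

Compare 6 vs 11: take 6 from left. Merged: [6]
Compare 8 vs 11: take 8 from left. Merged: [6, 8]
Compare 9 vs 11: take 9 from left. Merged: [6, 8, 9]
Append remaining from right: [11, 12, 14]. Merged: [6, 8, 9, 11, 12, 14]

Final merged array: [6, 8, 9, 11, 12, 14]
Total comparisons: 3

The merged array is [6, 8, 9, 11, 12, 14], requiring 3 comparisons. The merge step runs in O(n) time where n is the total number of elements.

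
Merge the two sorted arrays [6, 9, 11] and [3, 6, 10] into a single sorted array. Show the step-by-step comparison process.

Merging process:

Compare 6 vs 3: take 3 from right. Merged: [3]
Compare 6 vs 6: take 6 from left. Merged: [3, 6]
Compare 9 vs 6: take 6 from right. Merged: [3, 6, 6]
Compare 9 vs 10: take 9 from left. Merged: [3, 6, 6, 9]
Compare 11 vs 10: take 10 from right. Merged: [3, 6, 6, 9, 10]
Append remaining from left: [11]. Merged: [3, 6, 6, 9, 10, 11]

Final merged array: [3, 6, 6, 9, 10, 11]
Total comparisons: 5

The merged array is [3, 6, 6, 9, 10, 11], requiring 5 comparisons. The merge step runs in O(n) time where n is the total number of elements.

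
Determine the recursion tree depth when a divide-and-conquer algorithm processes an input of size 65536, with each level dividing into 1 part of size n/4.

For divide and conquer with division factor 4:

Problem sizes at each level:
Level 0: 65536
Level 1: 16384
Level 2: 4096
Level 3: 1024
Level 4: 256
Level 5: 64
Level 6: 16
Level 7: 4
Level 8: 1

The root is level 0 and the size-1 base case is level 8 (the tree spans levels 0 through 8, i.e. 9 levels counting the root), so the depth is the number of divisions: log_4(65536) = 8

The recursion tree depth is log_4(65536) = 8. At each level, the problem size is divided by 4, so it takes 8 divisions to reduce to a base case of size 1. The algorithm makes 1 recursive call at each level.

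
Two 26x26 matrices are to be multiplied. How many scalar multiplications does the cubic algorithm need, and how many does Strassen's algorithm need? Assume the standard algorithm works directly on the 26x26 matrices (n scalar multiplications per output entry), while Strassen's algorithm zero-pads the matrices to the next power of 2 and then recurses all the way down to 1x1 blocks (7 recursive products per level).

Matrix multiplication for 26x26 matrices:

Strassen's algorithm requires power-of-2 dimensions. Pad 26x26 to 32x32 (next power of 2).

Standard algorithm: 26^3 = 17576 multiplications
Strassen's algorithm: 7^(log2(32)) = 7^5 = 16807 multiplications
Savings: 17576 - 16807 = 769 multiplications

Standard: 17576 multiplications (26^3). Strassen: 16807 multiplications (7^5, after padding to 32x32). Strassen reduces 8 recursive multiplications to 7 at each level.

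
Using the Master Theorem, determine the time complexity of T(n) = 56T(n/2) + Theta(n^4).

Master Theorem for T(n) = 56T(n/2) + O(n^4):

a = 56, b = 2, c = 4
log_b(a) = log_2(56) = 5.8074

Case 1: c = 4 < log_2(56) = 5.8074
T(n) = O(n^(log_2 56))

For T(n) = 56T(n/2) + O(n^4): log_2(56) = 5.8074. This is Case 1 of the Master Theorem (c < log_b(a), work dominated by leaves), giving O(n^(log_2 56)).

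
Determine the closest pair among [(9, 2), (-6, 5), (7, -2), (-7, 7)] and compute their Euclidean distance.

Computing all pairwise distances among 4 points:

d((9, 2), (-6, 5)) = 15.2971
d((9, 2), (7, -2)) = 4.4721
d((9, 2), (-7, 7)) = 16.7631
d((-6, 5), (7, -2)) = 14.7648
d((-6, 5), (-7, 7)) = 2.2361 <-- minimum
d((7, -2), (-7, 7)) = 16.6433

Closest pair: (-6, 5) and (-7, 7) with distance 2.2361

The closest pair is (-6, 5) and (-7, 7) with Euclidean distance 2.2361. For 4 points, brute-force pairwise comparison is shown above. For large n, the divide-and-conquer algorithm (sort by x, recurse on halves, check the dividing strip) achieves O(n log n).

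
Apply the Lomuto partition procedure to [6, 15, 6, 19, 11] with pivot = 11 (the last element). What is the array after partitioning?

Lomuto partition with pivot = 11:

Initial array: [6, 15, 6, 19, 11]

arr[0]=6 <= 11: swap with position 0, array becomes [6, 15, 6, 19, 11]
arr[1]=15 > 11: no swap
arr[2]=6 <= 11: swap with position 1, array becomes [6, 6, 15, 19, 11]
arr[3]=19 > 11: no swap

Place pivot at position 2: [6, 6, 11, 19, 15]
Pivot position: 2

After partitioning with pivot 11, the array becomes [6, 6, 11, 19, 15]. The pivot is placed at index 2. All elements to the left of the pivot are <= 11, and all elements to the right are > 11.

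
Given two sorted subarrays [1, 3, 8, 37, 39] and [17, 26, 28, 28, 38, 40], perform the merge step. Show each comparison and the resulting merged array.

Merging process:

Compare 1 vs 17: take 1 from left. Merged: [1]
Compare 3 vs 17: take 3 from left. Merged: [1, 3]
Compare 8 vs 17: take 8 from left. Merged: [1, 3, 8]
Compare 37 vs 17: take 17 from right. Merged: [1, 3, 8, 17]
Compare 37 vs 26: take 26 from right. Merged: [1, 3, 8, 17, 26]
Compare 37 vs 28: take 28 from right. Merged: [1, 3, 8, 17, 26, 28]
Compare 37 vs 28: take 28 from right. Merged: [1, 3, 8, 17, 26, 28, 28]
Compare 37 vs 38: take 37 from left. Merged: [1, 3, 8, 17, 26, 28, 28, 37]
Compare 39 vs 38: take 38 from right. Merged: [1, 3, 8, 17, 26, 28, 28, 37, 38]
Compare 39 vs 40: take 39 from left. Merged: [1, 3, 8, 17, 26, 28, 28, 37, 38, 39]
Append remaining from right: [40]. Merged: [1, 3, 8, 17, 26, 28, 28, 37, 38, 39, 40]

Final merged array: [1, 3, 8, 17, 26, 28, 28, 37, 38, 39, 40]
Total comparisons: 10

The merged array is [1, 3, 8, 17, 26, 28, 28, 37, 38, 39, 40], requiring 10 comparisons. The merge step runs in O(n) time where n is the total number of elements.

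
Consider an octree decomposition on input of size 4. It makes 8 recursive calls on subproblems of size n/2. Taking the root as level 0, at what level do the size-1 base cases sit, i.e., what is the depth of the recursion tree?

For divide and conquer with division factor 2:

Problem sizes at each level:
Level 0: 4
Level 1: 2
Level 2: 1

The root is level 0 and the size-1 base case is level 2 (the tree spans levels 0 through 2, i.e. 3 levels counting the root), so the depth is the number of divisions: log_2(4) = 2

The recursion tree depth is log_2(4) = 2. At each level, the problem size is divided by 2, so it takes 2 divisions to reduce to a base case of size 1. The algorithm makes 8 recursive calls at each level.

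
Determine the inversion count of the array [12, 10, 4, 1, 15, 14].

Finding inversions in [12, 10, 4, 1, 15, 14]:

(0, 1): arr[0]=12 > arr[1]=10
(0, 2): arr[0]=12 > arr[2]=4
(0, 3): arr[0]=12 > arr[3]=1
(1, 2): arr[1]=10 > arr[2]=4
(1, 3): arr[1]=10 > arr[3]=1
(2, 3): arr[2]=4 > arr[3]=1
(4, 5): arr[4]=15 > arr[5]=14

Total inversions: 7

The array has 7 inversion(s): (0,1), (0,2), (0,3), (1,2), (1,3), (2,3), (4,5). Each pair (i,j) satisfies i < j and arr[i] > arr[j].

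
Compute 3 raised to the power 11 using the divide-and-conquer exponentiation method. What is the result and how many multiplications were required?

Computing 3^11 by squaring (build up from 3^1; each line after the first costs one multiplication):

3^1 = 3
3^2 = (3^1)^2 = 3^2 = 9
3^4 = (3^2)^2 = 9^2 = 81
3^5 = 3 * 3^4 = 3 * 81 = 243
3^10 = (3^5)^2 = 243^2 = 59049
3^11 = 3 * 3^10 = 3 * 59049 = 177147

Result: 177147
Multiplications needed: 5 (5 lines after 3^1)

3^11 = 177147. Using exponentiation by squaring, this requires 5 multiplications. The key idea: if the exponent is even, square the half-power; if odd, multiply by the base once.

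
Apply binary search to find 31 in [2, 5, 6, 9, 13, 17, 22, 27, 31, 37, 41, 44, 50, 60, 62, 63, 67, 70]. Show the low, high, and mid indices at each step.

Binary search for 31 in [2, 5, 6, 9, 13, 17, 22, 27, 31, 37, 41, 44, 50, 60, 62, 63, 67, 70]:

lo=0, hi=17, mid=8, arr[mid]=31 -> Found target at index 8!

Binary search finds 31 at index 8 after 1 comparisons. The search repeatedly halves the search space by comparing with the middle element.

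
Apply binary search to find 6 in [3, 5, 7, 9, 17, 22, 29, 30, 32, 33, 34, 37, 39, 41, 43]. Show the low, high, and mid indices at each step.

Binary search for 6 in [3, 5, 7, 9, 17, 22, 29, 30, 32, 33, 34, 37, 39, 41, 43]:

lo=0, hi=14, mid=7, arr[mid]=30 -> 30 > 6, search left half
lo=0, hi=6, mid=3, arr[mid]=9 -> 9 > 6, search left half
lo=0, hi=2, mid=1, arr[mid]=5 -> 5 < 6, search right half
lo=2, hi=2, mid=2, arr[mid]=7 -> 7 > 6, search left half
lo=2 > hi=1, target 6 not found

Binary search determines that 6 is not in the array after 4 comparisons. The search space was exhausted without finding the target.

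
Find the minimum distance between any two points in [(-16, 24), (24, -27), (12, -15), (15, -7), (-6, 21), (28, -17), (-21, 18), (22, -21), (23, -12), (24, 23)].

Computing all pairwise distances among 10 points:

d((-16, 24), (24, -27)) = 64.8151
d((-16, 24), (12, -15)) = 48.0104
d((-16, 24), (15, -7)) = 43.8406
d((-16, 24), (-6, 21)) = 10.4403
d((-16, 24), (28, -17)) = 60.1415
d((-16, 24), (-21, 18)) = 7.8102
d((-16, 24), (22, -21)) = 58.8982
d((-16, 24), (23, -12)) = 53.0754
d((-16, 24), (24, 23)) = 40.0125
d((24, -27), (12, -15)) = 16.9706
d((24, -27), (15, -7)) = 21.9317
d((24, -27), (-6, 21)) = 56.6039
d((24, -27), (28, -17)) = 10.7703
d((24, -27), (-21, 18)) = 63.6396
d((24, -27), (22, -21)) = 6.3246 <-- minimum
d((24, -27), (23, -12)) = 15.0333
d((24, -27), (24, 23)) = 50.0
d((12, -15), (15, -7)) = 8.544
d((12, -15), (-6, 21)) = 40.2492
d((12, -15), (28, -17)) = 16.1245
d((12, -15), (-21, 18)) = 46.669
d((12, -15), (22, -21)) = 11.6619
d((12, -15), (23, -12)) = 11.4018
d((12, -15), (24, 23)) = 39.8497
d((15, -7), (-6, 21)) = 35.0
d((15, -7), (28, -17)) = 16.4012
d((15, -7), (-21, 18)) = 43.8292
d((15, -7), (22, -21)) = 15.6525
d((15, -7), (23, -12)) = 9.434
d((15, -7), (24, 23)) = 31.3209
d((-6, 21), (28, -17)) = 50.9902
d((-6, 21), (-21, 18)) = 15.2971
d((-6, 21), (22, -21)) = 50.4777
d((-6, 21), (23, -12)) = 43.9318
d((-6, 21), (24, 23)) = 30.0666
d((28, -17), (-21, 18)) = 60.2163
d((28, -17), (22, -21)) = 7.2111
d((28, -17), (23, -12)) = 7.0711
d((28, -17), (24, 23)) = 40.1995
d((-21, 18), (22, -21)) = 58.0517
d((-21, 18), (23, -12)) = 53.2541
d((-21, 18), (24, 23)) = 45.2769
d((22, -21), (23, -12)) = 9.0554
d((22, -21), (24, 23)) = 44.0454
d((23, -12), (24, 23)) = 35.0143

Closest pair: (24, -27) and (22, -21) with distance 6.3246

The closest pair is (24, -27) and (22, -21) with Euclidean distance 6.3246. For 10 points, brute-force pairwise comparison is shown above. For large n, the divide-and-conquer algorithm (sort by x, recurse on halves, check the dividing strip) achieves O(n log n).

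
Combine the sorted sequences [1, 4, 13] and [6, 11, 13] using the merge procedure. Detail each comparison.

Merging process:

Compare 1 vs 6: take 1 from left. Merged: [1]
Compare 4 vs 6: take 4 from left. Merged: [1, 4]
Compare 13 vs 6: take 6 from right. Merged: [1, 4, 6]
Compare 13 vs 11: take 11 from right. Merged: [1, 4, 6, 11]
Compare 13 vs 13: take 13 from left. Merged: [1, 4, 6, 11, 13]
Append remaining from right: [13]. Merged: [1, 4, 6, 11, 13, 13]

Final merged array: [1, 4, 6, 11, 13, 13]
Total comparisons: 5

The merged array is [1, 4, 6, 11, 13, 13], requiring 5 comparisons. The merge step runs in O(n) time where n is the total number of elements.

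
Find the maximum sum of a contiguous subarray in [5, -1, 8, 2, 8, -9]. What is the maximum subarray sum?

Using Kadane's algorithm on [5, -1, 8, 2, 8, -9]:

Scanning through the array:
Position 1 (value -1): max_ending_here = 4, max_so_far = 5
Position 2 (value 8): max_ending_here = 12, max_so_far = 12
Position 3 (value 2): max_ending_here = 14, max_so_far = 14
Position 4 (value 8): max_ending_here = 22, max_so_far = 22
Position 5 (value -9): max_ending_here = 13, max_so_far = 22

Maximum subarray: [5, -1, 8, 2, 8]
Maximum sum: 22

The maximum subarray is [5, -1, 8, 2, 8] with sum 22. This subarray runs from index 0 to index 4.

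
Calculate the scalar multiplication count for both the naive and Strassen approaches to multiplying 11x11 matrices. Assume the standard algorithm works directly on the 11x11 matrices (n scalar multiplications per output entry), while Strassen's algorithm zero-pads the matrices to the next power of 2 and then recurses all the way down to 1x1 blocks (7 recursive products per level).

Matrix multiplication for 11x11 matrices:

Strassen's algorithm requires power-of-2 dimensions. Pad 11x11 to 16x16 (next power of 2).

Standard algorithm: 11^3 = 1331 multiplications
Strassen's algorithm: 7^(log2(16)) = 7^4 = 2401 multiplications
Difference: 1331 - 2401 = -1070 (Strassen uses MORE here due to padding overhead — for small or just-over-power-of-2 n, padding can outweigh the per-level savings)

Standard: 1331 multiplications (11^3). Strassen: 2401 multiplications (7^4, after padding to 16x16). Strassen reduces 8 recursive multiplications to 7 at each level.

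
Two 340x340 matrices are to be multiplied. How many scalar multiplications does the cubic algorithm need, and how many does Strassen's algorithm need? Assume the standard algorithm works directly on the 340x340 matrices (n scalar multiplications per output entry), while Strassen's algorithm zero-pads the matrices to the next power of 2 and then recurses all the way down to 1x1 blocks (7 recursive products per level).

Matrix multiplication for 340x340 matrices:

Strassen's algorithm requires power-of-2 dimensions. Pad 340x340 to 512x512 (next power of 2).

Standard algorithm: 340^3 = 39304000 multiplications
Strassen's algorithm: 7^(log2(512)) = 7^9 = 40353607 multiplications
Difference: 39304000 - 40353607 = -1049607 (Strassen uses MORE here due to padding overhead — for small or just-over-power-of-2 n, padding can outweigh the per-level savings)

Standard: 39304000 multiplications (340^3). Strassen: 40353607 multiplications (7^9, after padding to 512x512). Strassen reduces 8 recursive multiplications to 7 at each level.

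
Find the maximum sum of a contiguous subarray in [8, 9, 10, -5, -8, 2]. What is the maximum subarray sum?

Using Kadane's algorithm on [8, 9, 10, -5, -8, 2]:

Scanning through the array:
Position 1 (value 9): max_ending_here = 17, max_so_far = 17
Position 2 (value 10): max_ending_here = 27, max_so_far = 27
Position 3 (value -5): max_ending_here = 22, max_so_far = 27
Position 4 (value -8): max_ending_here = 14, max_so_far = 27
Position 5 (value 2): max_ending_here = 16, max_so_far = 27

Maximum subarray: [8, 9, 10]
Maximum sum: 27

The maximum subarray is [8, 9, 10] with sum 27. This subarray runs from index 0 to index 2.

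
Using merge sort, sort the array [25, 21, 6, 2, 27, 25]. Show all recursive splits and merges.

Merge sort trace:

Split: [25, 21, 6, 2, 27, 25] -> [25, 21, 6] and [2, 27, 25]
  Split: [25, 21, 6] -> [25] and [21, 6]
    Split: [21, 6] -> [21] and [6]
    Merge: [21] + [6] -> [6, 21]
  Merge: [25] + [6, 21] -> [6, 21, 25]
  Split: [2, 27, 25] -> [2] and [27, 25]
    Split: [27, 25] -> [27] and [25]
    Merge: [27] + [25] -> [25, 27]
  Merge: [2] + [25, 27] -> [2, 25, 27]
Merge: [6, 21, 25] + [2, 25, 27] -> [2, 6, 21, 25, 25, 27]

Final sorted array: [2, 6, 21, 25, 25, 27]

The merge sort proceeds by recursively splitting the array and merging sorted halves.
After all merges, the sorted array is [2, 6, 21, 25, 25, 27].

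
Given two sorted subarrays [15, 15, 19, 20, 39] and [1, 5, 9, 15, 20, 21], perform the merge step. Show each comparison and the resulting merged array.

Merging process:

Compare 15 vs 1: take 1 from right. Merged: [1]
Compare 15 vs 5: take 5 from right. Merged: [1, 5]
Compare 15 vs 9: take 9 from right. Merged: [1, 5, 9]
Compare 15 vs 15: take 15 from left. Merged: [1, 5, 9, 15]
Compare 15 vs 15: take 15 from left. Merged: [1, 5, 9, 15, 15]
Compare 19 vs 15: take 15 from right. Merged: [1, 5, 9, 15, 15, 15]
Compare 19 vs 20: take 19 from left. Merged: [1, 5, 9, 15, 15, 15, 19]
Compare 20 vs 20: take 20 from left. Merged: [1, 5, 9, 15, 15, 15, 19, 20]
Compare 39 vs 20: take 20 from right. Merged: [1, 5, 9, 15, 15, 15, 19, 20, 20]
Compare 39 vs 21: take 21 from right. Merged: [1, 5, 9, 15, 15, 15, 19, 20, 20, 21]
Append remaining from left: [39]. Merged: [1, 5, 9, 15, 15, 15, 19, 20, 20, 21, 39]

Final merged array: [1, 5, 9, 15, 15, 15, 19, 20, 20, 21, 39]
Total comparisons: 10

The merged array is [1, 5, 9, 15, 15, 15, 19, 20, 20, 21, 39], requiring 10 comparisons. The merge step runs in O(n) time where n is the total number of elements.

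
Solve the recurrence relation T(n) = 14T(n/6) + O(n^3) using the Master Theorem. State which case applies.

Master Theorem for T(n) = 14T(n/6) + O(n^3):

a = 14, b = 6, c = 3
log_b(a) = log_6(14) = 1.4729

Case 3: c = 3 > log_6(14) = 1.4729
T(n) = O(n^3) = O(n^3)

For T(n) = 14T(n/6) + O(n^3): log_6(14) = 1.4729. This is Case 3 of the Master Theorem (c > log_b(a), work dominated by root), giving O(n^3).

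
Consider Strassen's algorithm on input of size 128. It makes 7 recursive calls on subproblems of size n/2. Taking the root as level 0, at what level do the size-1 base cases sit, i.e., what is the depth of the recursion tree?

For divide and conquer with division factor 2:

Problem sizes at each level:
Level 0: 128
Level 1: 64
Level 2: 32
Level 3: 16
Level 4: 8
Level 5: 4
Level 6: 2
Level 7: 1

The root is level 0 and the size-1 base case is level 7 (the tree spans levels 0 through 7, i.e. 8 levels counting the root), so the depth is the number of divisions: log_2(128) = 7

The recursion tree depth is log_2(128) = 7. At each level, the problem size is divided by 2, so it takes 7 divisions to reduce to a base case of size 1. The algorithm makes 7 recursive calls at each level.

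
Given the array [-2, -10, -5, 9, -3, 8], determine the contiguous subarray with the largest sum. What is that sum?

Using Kadane's algorithm on [-2, -10, -5, 9, -3, 8]:

Scanning through the array:
Position 1 (value -10): max_ending_here = -10, max_so_far = -2
Position 2 (value -5): max_ending_here = -5, max_so_far = -2
Position 3 (value 9): max_ending_here = 9, max_so_far = 9
Position 4 (value -3): max_ending_here = 6, max_so_far = 9
Position 5 (value 8): max_ending_here = 14, max_so_far = 14

Maximum subarray: [9, -3, 8]
Maximum sum: 14

The maximum subarray is [9, -3, 8] with sum 14. This subarray runs from index 3 to index 5.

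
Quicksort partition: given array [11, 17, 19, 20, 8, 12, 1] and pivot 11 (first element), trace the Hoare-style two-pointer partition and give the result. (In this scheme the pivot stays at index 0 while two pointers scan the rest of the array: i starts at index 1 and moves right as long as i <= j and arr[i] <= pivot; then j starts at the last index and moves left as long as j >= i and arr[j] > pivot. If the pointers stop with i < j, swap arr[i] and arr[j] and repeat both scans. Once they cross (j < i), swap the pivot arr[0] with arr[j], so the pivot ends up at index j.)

Hoare-style two-pointer partition with pivot = 11:

Initial array: [11, 17, 19, 20, 8, 12, 1]

Pointers start at i = 1, j = 6.
i stops at index 1 (arr[1]=17 > 11), j stops at index 6 (arr[6]=1 <= 11): swap arr[1] and arr[6], array becomes [11, 1, 19, 20, 8, 12, 17]
i stops at index 2 (arr[2]=19 > 11), j stops at index 4 (arr[4]=8 <= 11): swap arr[2] and arr[4], array becomes [11, 1, 8, 20, 19, 12, 17]
i ends at 3, j ends at 2: the pointers have crossed (j < i), so scanning stops.

Swap pivot arr[0] with arr[2] to place pivot at position 2: [8, 1, 11, 20, 19, 12, 17]
Pivot position: 2

After partitioning with pivot 11, the array becomes [8, 1, 11, 20, 19, 12, 17]. The pivot is placed at index 2. All elements to the left of the pivot are <= 11, and all elements to the right are > 11.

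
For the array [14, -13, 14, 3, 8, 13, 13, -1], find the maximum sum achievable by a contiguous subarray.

Using Kadane's algorithm on [14, -13, 14, 3, 8, 13, 13, -1]:

Scanning through the array:
Position 1 (value -13): max_ending_here = 1, max_so_far = 14
Position 2 (value 14): max_ending_here = 15, max_so_far = 15
Position 3 (value 3): max_ending_here = 18, max_so_far = 18
Position 4 (value 8): max_ending_here = 26, max_so_far = 26
Position 5 (value 13): max_ending_here = 39, max_so_far = 39
Position 6 (value 13): max_ending_here = 52, max_so_far = 52
Position 7 (value -1): max_ending_here = 51, max_so_far = 52

Maximum subarray: [14, -13, 14, 3, 8, 13, 13]
Maximum sum: 52

The maximum subarray is [14, -13, 14, 3, 8, 13, 13] with sum 52. This subarray runs from index 0 to index 6.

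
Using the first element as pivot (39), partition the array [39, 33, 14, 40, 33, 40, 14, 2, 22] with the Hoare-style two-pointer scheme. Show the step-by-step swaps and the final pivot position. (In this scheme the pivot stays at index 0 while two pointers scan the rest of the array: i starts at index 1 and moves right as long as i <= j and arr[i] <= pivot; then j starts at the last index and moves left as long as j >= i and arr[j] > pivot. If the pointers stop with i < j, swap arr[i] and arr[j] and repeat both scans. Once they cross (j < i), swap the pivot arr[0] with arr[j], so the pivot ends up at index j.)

Hoare-style two-pointer partition with pivot = 39:

Initial array: [39, 33, 14, 40, 33, 40, 14, 2, 22]

Pointers start at i = 1, j = 8.
i stops at index 3 (arr[3]=40 > 39), j stops at index 8 (arr[8]=22 <= 39): swap arr[3] and arr[8], array becomes [39, 33, 14, 22, 33, 40, 14, 2, 40]
i stops at index 5 (arr[5]=40 > 39), j stops at index 7 (arr[7]=2 <= 39): swap arr[5] and arr[7], array becomes [39, 33, 14, 22, 33, 2, 14, 40, 40]
i ends at 7, j ends at 6: the pointers have crossed (j < i), so scanning stops.

Swap pivot arr[0] with arr[6] to place pivot at position 6: [14, 33, 14, 22, 33, 2, 39, 40, 40]
Pivot position: 6

After partitioning with pivot 39, the array becomes [14, 33, 14, 22, 33, 2, 39, 40, 40]. The pivot is placed at index 6. All elements to the left of the pivot are <= 39, and all elements to the right are > 39.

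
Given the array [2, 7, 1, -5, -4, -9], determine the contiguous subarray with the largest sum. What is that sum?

Using Kadane's algorithm on [2, 7, 1, -5, -4, -9]:

Scanning through the array:
Position 1 (value 7): max_ending_here = 9, max_so_far = 9
Position 2 (value 1): max_ending_here = 10, max_so_far = 10
Position 3 (value -5): max_ending_here = 5, max_so_far = 10
Position 4 (value -4): max_ending_here = 1, max_so_far = 10
Position 5 (value -9): max_ending_here = -8, max_so_far = 10

Maximum subarray: [2, 7, 1]
Maximum sum: 10

The maximum subarray is [2, 7, 1] with sum 10. This subarray runs from index 0 to index 2.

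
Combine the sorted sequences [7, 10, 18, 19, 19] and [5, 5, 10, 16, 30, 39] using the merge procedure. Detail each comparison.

Merging process:

Compare 7 vs 5: take 5 from right. Merged: [5]
Compare 7 vs 5: take 5 from right. Merged: [5, 5]
Compare 7 vs 10: take 7 from left. Merged: [5, 5, 7]
Compare 10 vs 10: take 10 from left. Merged: [5, 5, 7, 10]
Compare 18 vs 10: take 10 from right. Merged: [5, 5, 7, 10, 10]
Compare 18 vs 16: take 16 from right. Merged: [5, 5, 7, 10, 10, 16]
Compare 18 vs 30: take 18 from left. Merged: [5, 5, 7, 10, 10, 16, 18]
Compare 19 vs 30: take 19 from left. Merged: [5, 5, 7, 10, 10, 16, 18, 19]
Compare 19 vs 30: take 19 from left. Merged: [5, 5, 7, 10, 10, 16, 18, 19, 19]
Append remaining from right: [30, 39]. Merged: [5, 5, 7, 10, 10, 16, 18, 19, 19, 30, 39]

Final merged array: [5, 5, 7, 10, 10, 16, 18, 19, 19, 30, 39]
Total comparisons: 9

The merged array is [5, 5, 7, 10, 10, 16, 18, 19, 19, 30, 39], requiring 9 comparisons. The merge step runs in O(n) time where n is the total number of elements.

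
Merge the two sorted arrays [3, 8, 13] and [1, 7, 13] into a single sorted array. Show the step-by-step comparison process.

Merging process:

Compare 3 vs 1: take 1 from right. Merged: [1]
Compare 3 vs 7: take 3 from left. Merged: [1, 3]
Compare 8 vs 7: take 7 from right. Merged: [1, 3, 7]
Compare 8 vs 13: take 8 from left. Merged: [1, 3, 7, 8]
Compare 13 vs 13: take 13 from left. Merged: [1, 3, 7, 8, 13]
Append remaining from right: [13]. Merged: [1, 3, 7, 8, 13, 13]

Final merged array: [1, 3, 7, 8, 13, 13]
Total comparisons: 5

The merged array is [1, 3, 7, 8, 13, 13], requiring 5 comparisons. The merge step runs in O(n) time where n is the total number of elements.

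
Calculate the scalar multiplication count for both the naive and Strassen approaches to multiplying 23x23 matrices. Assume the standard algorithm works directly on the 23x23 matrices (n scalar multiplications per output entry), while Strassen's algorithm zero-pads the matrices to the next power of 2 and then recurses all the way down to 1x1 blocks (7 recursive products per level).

Matrix multiplication for 23x23 matrices:

Strassen's algorithm requires power-of-2 dimensions. Pad 23x23 to 32x32 (next power of 2).

Standard algorithm: 23^3 = 12167 multiplications
Strassen's algorithm: 7^(log2(32)) = 7^5 = 16807 multiplications
Difference: 12167 - 16807 = -4640 (Strassen uses MORE here due to padding overhead — for small or just-over-power-of-2 n, padding can outweigh the per-level savings)

Standard: 12167 multiplications (23^3). Strassen: 16807 multiplications (7^5, after padding to 32x32). Strassen reduces 8 recursive multiplications to 7 at each level.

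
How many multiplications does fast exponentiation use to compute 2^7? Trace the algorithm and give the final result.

Computing 2^7 by squaring (build up from 2^1; each line after the first costs one multiplication):

2^1 = 2
2^2 = (2^1)^2 = 2^2 = 4
2^3 = 2 * 2^2 = 2 * 4 = 8
2^6 = (2^3)^2 = 8^2 = 64
2^7 = 2 * 2^6 = 2 * 64 = 128

Result: 128
Multiplications needed: 4 (4 lines after 2^1)

2^7 = 128. Using exponentiation by squaring, this requires 4 multiplications. The key idea: if the exponent is even, square the half-power; if odd, multiply by the base once.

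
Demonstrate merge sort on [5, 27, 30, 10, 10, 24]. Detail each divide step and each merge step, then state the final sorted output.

Merge sort trace:

Split: [5, 27, 30, 10, 10, 24] -> [5, 27, 30] and [10, 10, 24]
  Split: [5, 27, 30] -> [5] and [27, 30]
    Split: [27, 30] -> [27] and [30]
    Merge: [27] + [30] -> [27, 30]
  Merge: [5] + [27, 30] -> [5, 27, 30]
  Split: [10, 10, 24] -> [10] and [10, 24]
    Split: [10, 24] -> [10] and [24]
    Merge: [10] + [24] -> [10, 24]
  Merge: [10] + [10, 24] -> [10, 10, 24]
Merge: [5, 27, 30] + [10, 10, 24] -> [5, 10, 10, 24, 27, 30]

Final sorted array: [5, 10, 10, 24, 27, 30]

The merge sort proceeds by recursively splitting the array and merging sorted halves.
After all merges, the sorted array is [5, 10, 10, 24, 27, 30].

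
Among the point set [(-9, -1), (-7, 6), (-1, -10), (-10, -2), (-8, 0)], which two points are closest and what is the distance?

Computing all pairwise distances among 5 points:

d((-9, -1), (-7, 6)) = 7.2801
d((-9, -1), (-1, -10)) = 12.0416
d((-9, -1), (-10, -2)) = 1.4142 <-- minimum
d((-9, -1), (-8, 0)) = 1.4142 <-- minimum
d((-7, 6), (-1, -10)) = 17.088
d((-7, 6), (-10, -2)) = 8.544
d((-7, 6), (-8, 0)) = 6.0828
d((-1, -10), (-10, -2)) = 12.0416
d((-1, -10), (-8, 0)) = 12.2066
d((-10, -2), (-8, 0)) = 2.8284

Minimum distance: 1.4142 (tie among 2 pairs: (-9, -1) and (-10, -2); (-9, -1) and (-8, 0))

The minimum Euclidean distance is 1.4142. There is a tie: 2 pairs achieve this minimum — (-9, -1) and (-10, -2); (-9, -1) and (-8, 0). Any of these is a valid closest pair. For 5 points, brute-force pairwise comparison is shown above. For large n, the divide-and-conquer algorithm (sort by x, recurse on halves, check the dividing strip) achieves O(n log n).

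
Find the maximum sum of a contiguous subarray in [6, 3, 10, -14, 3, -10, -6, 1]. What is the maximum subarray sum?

Using Kadane's algorithm on [6, 3, 10, -14, 3, -10, -6, 1]:

Scanning through the array:
Position 1 (value 3): max_ending_here = 9, max_so_far = 9
Position 2 (value 10): max_ending_here = 19, max_so_far = 19
Position 3 (value -14): max_ending_here = 5, max_so_far = 19
Position 4 (value 3): max_ending_here = 8, max_so_far = 19
Position 5 (value -10): max_ending_here = -2, max_so_far = 19
Position 6 (value -6): max_ending_here = -6, max_so_far = 19
Position 7 (value 1): max_ending_here = 1, max_so_far = 19

Maximum subarray: [6, 3, 10]
Maximum sum: 19

The maximum subarray is [6, 3, 10] with sum 19. This subarray runs from index 0 to index 2.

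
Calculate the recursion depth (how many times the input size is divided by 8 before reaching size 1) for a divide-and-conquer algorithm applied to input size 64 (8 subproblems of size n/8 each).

For divide and conquer with division factor 8:

Problem sizes at each level:
Level 0: 64
Level 1: 8
Level 2: 1

The root is level 0 and the size-1 base case is level 2 (the tree spans levels 0 through 2, i.e. 3 levels counting the root), so the depth is the number of divisions: log_8(64) = 2

The recursion tree depth is log_8(64) = 2. At each level, the problem size is divided by 8, so it takes 2 divisions to reduce to a base case of size 1. The algorithm makes 8 recursive calls at each level.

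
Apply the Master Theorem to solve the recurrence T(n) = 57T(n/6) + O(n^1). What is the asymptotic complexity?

Master Theorem for T(n) = 57T(n/6) + O(n^1):

a = 57, b = 6, c = 1
log_b(a) = log_6(57) = 2.2565

Case 1: c = 1 < log_6(57) = 2.2565
T(n) = O(n^(log_6 57))

For T(n) = 57T(n/6) + O(n^1): log_6(57) = 2.2565. This is Case 1 of the Master Theorem (c < log_b(a), work dominated by leaves), giving O(n^(log_6 57)).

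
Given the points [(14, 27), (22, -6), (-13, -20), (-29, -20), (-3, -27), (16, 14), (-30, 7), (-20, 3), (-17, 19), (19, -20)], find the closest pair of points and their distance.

Computing all pairwise distances among 10 points:

d((14, 27), (22, -6)) = 33.9559
d((14, 27), (-13, -20)) = 54.2033
d((14, 27), (-29, -20)) = 63.7024
d((14, 27), (-3, -27)) = 56.6127
d((14, 27), (16, 14)) = 13.1529
d((14, 27), (-30, 7)) = 48.3322
d((14, 27), (-20, 3)) = 41.6173
d((14, 27), (-17, 19)) = 32.0156
d((14, 27), (19, -20)) = 47.2652
d((22, -6), (-13, -20)) = 37.6962
d((22, -6), (-29, -20)) = 52.8867
d((22, -6), (-3, -27)) = 32.6497
d((22, -6), (16, 14)) = 20.8806
d((22, -6), (-30, 7)) = 53.6004
d((22, -6), (-20, 3)) = 42.9535
d((22, -6), (-17, 19)) = 46.3249
d((22, -6), (19, -20)) = 14.3178
d((-13, -20), (-29, -20)) = 16.0
d((-13, -20), (-3, -27)) = 12.2066
d((-13, -20), (16, 14)) = 44.6878
d((-13, -20), (-30, 7)) = 31.9061
d((-13, -20), (-20, 3)) = 24.0416
d((-13, -20), (-17, 19)) = 39.2046
d((-13, -20), (19, -20)) = 32.0
d((-29, -20), (-3, -27)) = 26.9258
d((-29, -20), (16, 14)) = 56.4004
d((-29, -20), (-30, 7)) = 27.0185
d((-29, -20), (-20, 3)) = 24.6982
d((-29, -20), (-17, 19)) = 40.8044
d((-29, -20), (19, -20)) = 48.0
d((-3, -27), (16, 14)) = 45.1885
d((-3, -27), (-30, 7)) = 43.4166
d((-3, -27), (-20, 3)) = 34.4819
d((-3, -27), (-17, 19)) = 48.0833
d((-3, -27), (19, -20)) = 23.0868
d((16, 14), (-30, 7)) = 46.5296
d((16, 14), (-20, 3)) = 37.6431
d((16, 14), (-17, 19)) = 33.3766
d((16, 14), (19, -20)) = 34.1321
d((-30, 7), (-20, 3)) = 10.7703 <-- minimum
d((-30, 7), (-17, 19)) = 17.6918
d((-30, 7), (19, -20)) = 55.9464
d((-20, 3), (-17, 19)) = 16.2788
d((-20, 3), (19, -20)) = 45.2769
d((-17, 19), (19, -20)) = 53.0754

Closest pair: (-30, 7) and (-20, 3) with distance 10.7703

The closest pair is (-30, 7) and (-20, 3) with Euclidean distance 10.7703. For 10 points, brute-force pairwise comparison is shown above. For large n, the divide-and-conquer algorithm (sort by x, recurse on halves, check the dividing strip) achieves O(n log n).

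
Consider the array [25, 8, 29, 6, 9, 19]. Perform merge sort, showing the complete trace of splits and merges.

Merge sort trace:

Split: [25, 8, 29, 6, 9, 19] -> [25, 8, 29] and [6, 9, 19]
  Split: [25, 8, 29] -> [25] and [8, 29]
    Split: [8, 29] -> [8] and [29]
    Merge: [8] + [29] -> [8, 29]
  Merge: [25] + [8, 29] -> [8, 25, 29]
  Split: [6, 9, 19] -> [6] and [9, 19]
    Split: [9, 19] -> [9] and [19]
    Merge: [9] + [19] -> [9, 19]
  Merge: [6] + [9, 19] -> [6, 9, 19]
Merge: [8, 25, 29] + [6, 9, 19] -> [6, 8, 9, 19, 25, 29]

Final sorted array: [6, 8, 9, 19, 25, 29]

The merge sort proceeds by recursively splitting the array and merging sorted halves.
After all merges, the sorted array is [6, 8, 9, 19, 25, 29].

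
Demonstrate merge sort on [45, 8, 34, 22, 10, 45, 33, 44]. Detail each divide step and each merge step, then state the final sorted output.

Merge sort trace:

Split: [45, 8, 34, 22, 10, 45, 33, 44] -> [45, 8, 34, 22] and [10, 45, 33, 44]
  Split: [45, 8, 34, 22] -> [45, 8] and [34, 22]
    Split: [45, 8] -> [45] and [8]
    Merge: [45] + [8] -> [8, 45]
    Split: [34, 22] -> [34] and [22]
    Merge: [34] + [22] -> [22, 34]
  Merge: [8, 45] + [22, 34] -> [8, 22, 34, 45]
  Split: [10, 45, 33, 44] -> [10, 45] and [33, 44]
    Split: [10, 45] -> [10] and [45]
    Merge: [10] + [45] -> [10, 45]
    Split: [33, 44] -> [33] and [44]
    Merge: [33] + [44] -> [33, 44]
  Merge: [10, 45] + [33, 44] -> [10, 33, 44, 45]
Merge: [8, 22, 34, 45] + [10, 33, 44, 45] -> [8, 10, 22, 33, 34, 44, 45, 45]

Final sorted array: [8, 10, 22, 33, 34, 44, 45, 45]

The merge sort proceeds by recursively splitting the array and merging sorted halves.
After all merges, the sorted array is [8, 10, 22, 33, 34, 44, 45, 45].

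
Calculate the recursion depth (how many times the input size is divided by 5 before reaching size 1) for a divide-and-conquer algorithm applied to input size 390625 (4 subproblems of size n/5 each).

For divide and conquer with division factor 5:

Problem sizes at each level:
Level 0: 390625
Level 1: 78125
Level 2: 15625
Level 3: 3125
Level 4: 625
Level 5: 125
Level 6: 25
Level 7: 5
Level 8: 1

The root is level 0 and the size-1 base case is level 8 (the tree spans levels 0 through 8, i.e. 9 levels counting the root), so the depth is the number of divisions: log_5(390625) = 8

The recursion tree depth is log_5(390625) = 8. At each level, the problem size is divided by 5, so it takes 8 divisions to reduce to a base case of size 1. The algorithm makes 4 recursive calls at each level.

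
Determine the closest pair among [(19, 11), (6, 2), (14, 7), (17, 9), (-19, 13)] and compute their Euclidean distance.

Computing all pairwise distances among 5 points:

d((19, 11), (6, 2)) = 15.8114
d((19, 11), (14, 7)) = 6.4031
d((19, 11), (17, 9)) = 2.8284 <-- minimum
d((19, 11), (-19, 13)) = 38.0526
d((6, 2), (14, 7)) = 9.434
d((6, 2), (17, 9)) = 13.0384
d((6, 2), (-19, 13)) = 27.313
d((14, 7), (17, 9)) = 3.6056
d((14, 7), (-19, 13)) = 33.541
d((17, 9), (-19, 13)) = 36.2215

Closest pair: (19, 11) and (17, 9) with distance 2.8284

The closest pair is (19, 11) and (17, 9) with Euclidean distance 2.8284. For 5 points, brute-force pairwise comparison is shown above. For large n, the divide-and-conquer algorithm (sort by x, recurse on halves, check the dividing strip) achieves O(n log n).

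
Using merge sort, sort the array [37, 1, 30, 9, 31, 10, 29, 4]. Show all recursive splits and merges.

Merge sort trace:

Split: [37, 1, 30, 9, 31, 10, 29, 4] -> [37, 1, 30, 9] and [31, 10, 29, 4]
  Split: [37, 1, 30, 9] -> [37, 1] and [30, 9]
    Split: [37, 1] -> [37] and [1]
    Merge: [37] + [1] -> [1, 37]
    Split: [30, 9] -> [30] and [9]
    Merge: [30] + [9] -> [9, 30]
  Merge: [1, 37] + [9, 30] -> [1, 9, 30, 37]
  Split: [31, 10, 29, 4] -> [31, 10] and [29, 4]
    Split: [31, 10] -> [31] and [10]
    Merge: [31] + [10] -> [10, 31]
    Split: [29, 4] -> [29] and [4]
    Merge: [29] + [4] -> [4, 29]
  Merge: [10, 31] + [4, 29] -> [4, 10, 29, 31]
Merge: [1, 9, 30, 37] + [4, 10, 29, 31] -> [1, 4, 9, 10, 29, 30, 31, 37]

Final sorted array: [1, 4, 9, 10, 29, 30, 31, 37]

The merge sort proceeds by recursively splitting the array and merging sorted halves.
After all merges, the sorted array is [1, 4, 9, 10, 29, 30, 31, 37].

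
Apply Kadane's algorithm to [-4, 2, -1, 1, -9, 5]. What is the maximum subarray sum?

Using Kadane's algorithm on [-4, 2, -1, 1, -9, 5]:

Scanning through the array:
Position 1 (value 2): max_ending_here = 2, max_so_far = 2
Position 2 (value -1): max_ending_here = 1, max_so_far = 2
Position 3 (value 1): max_ending_here = 2, max_so_far = 2
Position 4 (value -9): max_ending_here = -7, max_so_far = 2
Position 5 (value 5): max_ending_here = 5, max_so_far = 5

Maximum subarray: [5]
Maximum sum: 5

The maximum subarray is [5] with sum 5. This subarray runs from index 5 to index 5.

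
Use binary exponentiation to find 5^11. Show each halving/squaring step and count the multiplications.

Computing 5^11 by squaring (build up from 5^1; each line after the first costs one multiplication):

5^1 = 5
5^2 = (5^1)^2 = 5^2 = 25
5^4 = (5^2)^2 = 25^2 = 625
5^5 = 5 * 5^4 = 5 * 625 = 3125
5^10 = (5^5)^2 = 3125^2 = 9765625
5^11 = 5 * 5^10 = 5 * 9765625 = 48828125

Result: 48828125
Multiplications needed: 5 (5 lines after 5^1)

5^11 = 48828125. Using exponentiation by squaring, this requires 5 multiplications. The key idea: if the exponent is even, square the half-power; if odd, multiply by the base once.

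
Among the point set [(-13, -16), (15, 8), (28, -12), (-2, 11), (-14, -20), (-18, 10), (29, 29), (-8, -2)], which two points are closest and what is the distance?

Computing all pairwise distances among 8 points:

d((-13, -16), (15, 8)) = 36.8782
d((-13, -16), (28, -12)) = 41.1947
d((-13, -16), (-2, 11)) = 29.1548
d((-13, -16), (-14, -20)) = 4.1231 <-- minimum
d((-13, -16), (-18, 10)) = 26.4764
d((-13, -16), (29, 29)) = 61.5549
d((-13, -16), (-8, -2)) = 14.8661
d((15, 8), (28, -12)) = 23.8537
d((15, 8), (-2, 11)) = 17.2627
d((15, 8), (-14, -20)) = 40.3113
d((15, 8), (-18, 10)) = 33.0606
d((15, 8), (29, 29)) = 25.2389
d((15, 8), (-8, -2)) = 25.0799
d((28, -12), (-2, 11)) = 37.8021
d((28, -12), (-14, -20)) = 42.7551
d((28, -12), (-18, 10)) = 50.9902
d((28, -12), (29, 29)) = 41.0122
d((28, -12), (-8, -2)) = 37.3631
d((-2, 11), (-14, -20)) = 33.2415
d((-2, 11), (-18, 10)) = 16.0312
d((-2, 11), (29, 29)) = 35.8469
d((-2, 11), (-8, -2)) = 14.3178
d((-14, -20), (-18, 10)) = 30.2655
d((-14, -20), (29, 29)) = 65.192
d((-14, -20), (-8, -2)) = 18.9737
d((-18, 10), (29, 29)) = 50.6952
d((-18, 10), (-8, -2)) = 15.6205
d((29, 29), (-8, -2)) = 48.2701

Closest pair: (-13, -16) and (-14, -20) with distance 4.1231

The closest pair is (-13, -16) and (-14, -20) with Euclidean distance 4.1231. For 8 points, brute-force pairwise comparison is shown above. For large n, the divide-and-conquer algorithm (sort by x, recurse on halves, check the dividing strip) achieves O(n log n).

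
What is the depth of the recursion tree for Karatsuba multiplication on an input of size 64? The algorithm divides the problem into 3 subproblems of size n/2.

For divide and conquer with division factor 2:

Problem sizes at each level:
Level 0: 64
Level 1: 32
Level 2: 16
Level 3: 8
Level 4: 4
Level 5: 2
Level 6: 1

The root is level 0 and the size-1 base case is level 6 (the tree spans levels 0 through 6, i.e. 7 levels counting the root), so the depth is the number of divisions: log_2(64) = 6

The recursion tree depth is log_2(64) = 6. At each level, the problem size is divided by 2, so it takes 6 divisions to reduce to a base case of size 1. The algorithm makes 3 recursive calls at each level.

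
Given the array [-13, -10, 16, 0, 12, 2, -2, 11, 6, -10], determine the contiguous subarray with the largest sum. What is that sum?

Using Kadane's algorithm on [-13, -10, 16, 0, 12, 2, -2, 11, 6, -10]:

Scanning through the array:
Position 1 (value -10): max_ending_here = -10, max_so_far = -10
Position 2 (value 16): max_ending_here = 16, max_so_far = 16
Position 3 (value 0): max_ending_here = 16, max_so_far = 16
Position 4 (value 12): max_ending_here = 28, max_so_far = 28
Position 5 (value 2): max_ending_here = 30, max_so_far = 30
Position 6 (value -2): max_ending_here = 28, max_so_far = 30
Position 7 (value 11): max_ending_here = 39, max_so_far = 39
Position 8 (value 6): max_ending_here = 45, max_so_far = 45
Position 9 (value -10): max_ending_here = 35, max_so_far = 45

Maximum subarray: [16, 0, 12, 2, -2, 11, 6]
Maximum sum: 45

The maximum subarray is [16, 0, 12, 2, -2, 11, 6] with sum 45. This subarray runs from index 2 to index 8.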